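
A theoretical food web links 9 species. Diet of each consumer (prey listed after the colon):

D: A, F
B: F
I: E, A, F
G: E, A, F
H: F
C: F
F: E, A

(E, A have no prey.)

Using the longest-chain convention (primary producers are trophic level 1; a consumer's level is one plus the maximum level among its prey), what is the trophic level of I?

E is a producer → level 1.
F eats E (level 1); other prey at levels: A 1 → level 2.
I eats F (level 2); other prey at levels: E 1, A 1 → level 3.

Trophic level 3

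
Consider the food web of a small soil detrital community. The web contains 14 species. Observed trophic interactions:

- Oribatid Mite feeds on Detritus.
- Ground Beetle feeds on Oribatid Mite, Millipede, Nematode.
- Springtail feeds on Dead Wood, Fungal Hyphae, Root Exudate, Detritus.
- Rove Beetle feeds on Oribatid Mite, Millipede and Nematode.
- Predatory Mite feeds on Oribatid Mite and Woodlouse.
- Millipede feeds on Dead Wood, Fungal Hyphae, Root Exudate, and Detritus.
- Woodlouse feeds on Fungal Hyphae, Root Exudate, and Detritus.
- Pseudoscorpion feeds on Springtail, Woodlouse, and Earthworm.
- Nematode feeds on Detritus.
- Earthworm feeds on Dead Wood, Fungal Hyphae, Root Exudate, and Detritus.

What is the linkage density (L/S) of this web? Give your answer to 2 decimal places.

L/S = 2.00

There are L = 28 links among S = 14 species.
L/S = 28/14 = 2.0000 ≈ 2.00.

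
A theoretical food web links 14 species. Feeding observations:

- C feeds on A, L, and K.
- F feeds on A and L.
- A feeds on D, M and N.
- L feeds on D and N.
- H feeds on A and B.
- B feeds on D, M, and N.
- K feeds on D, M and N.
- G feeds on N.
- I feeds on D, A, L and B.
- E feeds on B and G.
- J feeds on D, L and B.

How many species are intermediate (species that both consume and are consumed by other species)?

Intermediate species (has both prey and predators): K, B, G, L, A.
Count: 5.

5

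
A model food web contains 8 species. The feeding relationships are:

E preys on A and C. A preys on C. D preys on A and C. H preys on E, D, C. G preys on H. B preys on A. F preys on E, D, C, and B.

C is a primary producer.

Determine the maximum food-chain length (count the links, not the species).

One longest chain: C → A → E → H → G.
It has 5 species and 4 links.

4 links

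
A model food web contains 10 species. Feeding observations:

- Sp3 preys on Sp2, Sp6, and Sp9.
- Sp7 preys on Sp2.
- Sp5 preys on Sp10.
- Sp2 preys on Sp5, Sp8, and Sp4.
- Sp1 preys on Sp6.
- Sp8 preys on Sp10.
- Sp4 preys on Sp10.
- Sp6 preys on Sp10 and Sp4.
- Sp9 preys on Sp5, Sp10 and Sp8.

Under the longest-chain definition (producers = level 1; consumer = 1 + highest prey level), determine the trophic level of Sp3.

Trophic level 4

Sp10 is a producer → level 1.
Sp4 eats Sp10 → level 2.
Sp2 eats Sp4 (level 2); other prey at levels: Sp8 2, Sp5 2 → level 3.
Sp3 eats Sp2 (level 3); other prey at levels: Sp9 3, Sp6 3 → level 4.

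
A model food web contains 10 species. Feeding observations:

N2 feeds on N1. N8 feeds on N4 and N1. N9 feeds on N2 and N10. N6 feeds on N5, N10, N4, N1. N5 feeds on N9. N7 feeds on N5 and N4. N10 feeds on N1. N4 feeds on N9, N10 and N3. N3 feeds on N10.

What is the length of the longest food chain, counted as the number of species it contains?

5 species

One longest chain: N1 → N2 → N9 → N5 → N6.
It has 5 species and 4 links.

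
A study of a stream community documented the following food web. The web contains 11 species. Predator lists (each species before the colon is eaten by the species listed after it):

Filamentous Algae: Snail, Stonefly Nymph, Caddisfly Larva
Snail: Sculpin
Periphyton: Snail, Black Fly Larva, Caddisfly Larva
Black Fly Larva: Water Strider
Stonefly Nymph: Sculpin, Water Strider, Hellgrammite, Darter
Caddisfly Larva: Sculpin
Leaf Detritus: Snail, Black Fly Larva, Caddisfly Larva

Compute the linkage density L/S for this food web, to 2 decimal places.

L/S = 1.45

There are L = 16 links among S = 11 species.
L/S = 16/11 = 1.4545 ≈ 1.45.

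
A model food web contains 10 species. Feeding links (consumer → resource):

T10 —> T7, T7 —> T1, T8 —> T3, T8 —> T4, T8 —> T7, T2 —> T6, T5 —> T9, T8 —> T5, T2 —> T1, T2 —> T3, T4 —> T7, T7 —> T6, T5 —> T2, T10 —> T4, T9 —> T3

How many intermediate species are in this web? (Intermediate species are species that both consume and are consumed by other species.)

5

Intermediate species (has both prey and predators): T7, T2, T9, T5, T4.
Count: 5.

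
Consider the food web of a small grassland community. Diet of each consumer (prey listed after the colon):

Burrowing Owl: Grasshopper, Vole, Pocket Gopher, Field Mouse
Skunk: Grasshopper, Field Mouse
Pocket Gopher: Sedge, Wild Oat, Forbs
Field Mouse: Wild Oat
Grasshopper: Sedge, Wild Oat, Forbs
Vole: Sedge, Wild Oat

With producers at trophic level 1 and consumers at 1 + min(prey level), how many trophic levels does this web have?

Producers (level 1): Sedge, Wild Oat, Forbs.
Following each consumer down to its lowest-level prey: Sedge → Grasshopper → Skunk (levels 1 through 3).
All prey of Skunk (Grasshopper 2, Field Mouse 2) are at level 2 or above, so Skunk is at level 1 + 2 = 3.
Every consumer has at least one prey at level 2 or below, so none exceeds level 3.

3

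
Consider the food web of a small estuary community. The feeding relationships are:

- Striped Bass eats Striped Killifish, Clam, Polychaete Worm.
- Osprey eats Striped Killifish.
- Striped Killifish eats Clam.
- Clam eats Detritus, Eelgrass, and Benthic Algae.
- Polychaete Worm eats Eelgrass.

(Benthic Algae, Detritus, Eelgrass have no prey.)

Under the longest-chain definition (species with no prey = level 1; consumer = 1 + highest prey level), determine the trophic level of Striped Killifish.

Benthic Algae has no prey (basal) → level 1.
Clam eats Benthic Algae (level 1); other prey at levels: Detritus 1, Eelgrass 1 → level 2.
Striped Killifish eats Clam → level 3.

Trophic level 3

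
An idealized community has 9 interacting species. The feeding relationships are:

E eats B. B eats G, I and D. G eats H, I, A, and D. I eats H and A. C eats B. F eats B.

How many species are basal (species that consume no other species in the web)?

Basal species (no prey listed): D, H, A.
Count: 3.

3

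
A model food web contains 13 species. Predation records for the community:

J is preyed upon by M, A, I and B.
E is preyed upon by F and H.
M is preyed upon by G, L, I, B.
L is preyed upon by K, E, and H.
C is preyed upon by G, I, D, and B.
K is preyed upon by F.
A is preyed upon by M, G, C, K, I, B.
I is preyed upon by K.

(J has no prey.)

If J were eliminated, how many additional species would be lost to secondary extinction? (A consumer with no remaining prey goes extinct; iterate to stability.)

Remove J.
Round 1: A (all prey gone) → extinct.
Round 2: C (all prey gone), M (all prey gone) → extinct.
Round 3: G (all prey gone), L (all prey gone), D (all prey gone), I (all prey gone), B (all prey gone) → extinct.
Round 4: K (all prey gone), E (all prey gone) → extinct.
Round 5: F (all prey gone), H (all prey gone) → extinct.
No further losses. Total secondary extinctions: 12.

12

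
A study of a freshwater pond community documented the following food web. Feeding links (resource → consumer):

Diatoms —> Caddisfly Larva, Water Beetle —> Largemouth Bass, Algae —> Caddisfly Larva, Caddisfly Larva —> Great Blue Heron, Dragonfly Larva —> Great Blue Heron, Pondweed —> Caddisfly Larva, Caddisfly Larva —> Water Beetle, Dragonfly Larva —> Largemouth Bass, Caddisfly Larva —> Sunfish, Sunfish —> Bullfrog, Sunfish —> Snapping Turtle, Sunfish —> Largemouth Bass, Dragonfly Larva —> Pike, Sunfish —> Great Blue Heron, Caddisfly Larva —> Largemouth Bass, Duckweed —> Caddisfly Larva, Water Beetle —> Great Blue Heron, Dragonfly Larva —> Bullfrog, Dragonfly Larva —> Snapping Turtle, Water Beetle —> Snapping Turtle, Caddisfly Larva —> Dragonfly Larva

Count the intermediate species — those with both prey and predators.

4

Intermediate species (has both prey and predators): Caddisfly Larva, Dragonfly Larva, Sunfish, Water Beetle.
Count: 4.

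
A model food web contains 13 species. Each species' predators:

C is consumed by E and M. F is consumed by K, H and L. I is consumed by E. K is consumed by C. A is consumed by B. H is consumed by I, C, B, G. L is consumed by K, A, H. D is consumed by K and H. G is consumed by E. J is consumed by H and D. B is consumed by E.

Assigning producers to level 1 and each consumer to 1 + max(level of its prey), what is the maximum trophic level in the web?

5

Producers (level 1): F, J.
J → D → K → C → M gives M level 5.
No species has a prey at level 5, so no species reaches level 6.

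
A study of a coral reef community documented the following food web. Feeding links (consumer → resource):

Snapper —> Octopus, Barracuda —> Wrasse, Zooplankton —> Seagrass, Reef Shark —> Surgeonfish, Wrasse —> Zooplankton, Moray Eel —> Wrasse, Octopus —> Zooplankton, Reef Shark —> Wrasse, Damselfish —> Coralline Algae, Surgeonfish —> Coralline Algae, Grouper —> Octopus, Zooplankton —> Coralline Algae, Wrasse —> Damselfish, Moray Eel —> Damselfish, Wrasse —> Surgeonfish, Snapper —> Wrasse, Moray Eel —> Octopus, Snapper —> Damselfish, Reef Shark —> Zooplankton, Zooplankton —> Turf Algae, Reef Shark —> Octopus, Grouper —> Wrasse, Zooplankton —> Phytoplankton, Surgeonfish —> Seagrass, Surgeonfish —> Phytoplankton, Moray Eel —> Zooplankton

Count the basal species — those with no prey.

Basal species (no prey listed): Phytoplankton, Turf Algae, Seagrass, Coralline Algae.
Count: 4.

4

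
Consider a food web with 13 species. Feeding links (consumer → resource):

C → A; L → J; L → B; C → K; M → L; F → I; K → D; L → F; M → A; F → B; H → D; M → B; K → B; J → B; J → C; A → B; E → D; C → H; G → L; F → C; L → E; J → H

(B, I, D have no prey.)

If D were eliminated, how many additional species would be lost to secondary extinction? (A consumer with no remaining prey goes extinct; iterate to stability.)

Remove D.
Round 1: H (all prey gone), E (all prey gone) → extinct.
No further losses. Total secondary extinctions: 2.

2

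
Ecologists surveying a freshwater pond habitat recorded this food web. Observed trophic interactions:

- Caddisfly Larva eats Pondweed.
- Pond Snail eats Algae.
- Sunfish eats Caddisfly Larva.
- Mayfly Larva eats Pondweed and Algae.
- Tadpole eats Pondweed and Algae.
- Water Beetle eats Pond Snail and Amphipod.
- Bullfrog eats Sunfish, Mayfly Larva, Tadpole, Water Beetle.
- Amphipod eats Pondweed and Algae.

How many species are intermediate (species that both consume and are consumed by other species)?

Intermediate species (has both prey and predators): Caddisfly Larva, Pond Snail, Tadpole, Amphipod, Mayfly Larva, Water Beetle, Sunfish.
Count: 7.

7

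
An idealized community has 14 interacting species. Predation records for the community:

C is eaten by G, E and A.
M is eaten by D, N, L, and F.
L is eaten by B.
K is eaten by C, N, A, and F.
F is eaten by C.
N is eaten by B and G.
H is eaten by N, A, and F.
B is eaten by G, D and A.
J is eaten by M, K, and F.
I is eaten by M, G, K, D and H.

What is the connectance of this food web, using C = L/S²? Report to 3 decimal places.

The web has S = 14 species and L = 29 feeding links.
C = L / S² = 29 / 196 = 0.1480 ≈ 0.148.

C = 0.148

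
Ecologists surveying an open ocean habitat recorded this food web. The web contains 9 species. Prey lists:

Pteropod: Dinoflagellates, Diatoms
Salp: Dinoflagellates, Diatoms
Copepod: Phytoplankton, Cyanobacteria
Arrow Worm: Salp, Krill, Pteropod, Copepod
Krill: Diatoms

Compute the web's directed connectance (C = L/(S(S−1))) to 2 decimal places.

C = 0.15

The web has S = 9 species and L = 11 feeding links.
C = L / (S(S−1)) = 11 / 72 = 0.1528 ≈ 0.15.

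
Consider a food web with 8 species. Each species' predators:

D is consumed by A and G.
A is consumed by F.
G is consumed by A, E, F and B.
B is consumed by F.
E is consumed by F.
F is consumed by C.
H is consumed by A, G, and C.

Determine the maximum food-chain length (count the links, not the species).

One longest chain: H → G → A → F → C.
It has 5 species and 4 links.

4 links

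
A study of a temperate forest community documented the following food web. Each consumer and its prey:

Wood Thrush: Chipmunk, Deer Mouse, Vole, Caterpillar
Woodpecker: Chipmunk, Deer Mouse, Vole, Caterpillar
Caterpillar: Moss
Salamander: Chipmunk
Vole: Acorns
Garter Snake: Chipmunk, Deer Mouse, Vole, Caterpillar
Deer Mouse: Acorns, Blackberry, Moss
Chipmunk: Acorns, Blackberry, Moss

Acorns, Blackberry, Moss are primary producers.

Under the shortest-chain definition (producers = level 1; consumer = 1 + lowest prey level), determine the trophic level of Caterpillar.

Moss is a producer → level 1.
Caterpillar eats Moss → level 2.

Trophic level 2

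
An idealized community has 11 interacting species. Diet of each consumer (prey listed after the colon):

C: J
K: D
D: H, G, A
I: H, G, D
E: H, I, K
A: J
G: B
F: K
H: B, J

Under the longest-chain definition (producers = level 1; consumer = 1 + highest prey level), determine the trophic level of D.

B is a producer → level 1.
H eats B (level 1); other prey at levels: J 1 → level 2.
D eats H (level 2); other prey at levels: G 2, A 2 → level 3.

Trophic level 3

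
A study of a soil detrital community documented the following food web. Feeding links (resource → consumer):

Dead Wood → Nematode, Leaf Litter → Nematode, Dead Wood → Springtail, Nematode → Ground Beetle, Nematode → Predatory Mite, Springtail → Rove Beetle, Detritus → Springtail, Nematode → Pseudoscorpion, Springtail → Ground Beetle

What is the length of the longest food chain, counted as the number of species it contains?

3 species

One longest chain: Detritus → Springtail → Rove Beetle.
It has 3 species and 2 links.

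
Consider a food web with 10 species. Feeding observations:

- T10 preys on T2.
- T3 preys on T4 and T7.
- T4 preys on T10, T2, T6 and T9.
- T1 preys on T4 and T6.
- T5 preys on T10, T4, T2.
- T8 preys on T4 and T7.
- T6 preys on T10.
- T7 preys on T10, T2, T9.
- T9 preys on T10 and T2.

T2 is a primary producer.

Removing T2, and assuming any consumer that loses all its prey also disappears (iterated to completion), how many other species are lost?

9

Remove T2.
Round 1: T10 (all prey gone) → extinct.
Round 2: T6 (all prey gone), T9 (all prey gone) → extinct.
Round 3: T7 (all prey gone), T4 (all prey gone) → extinct.
Round 4: T5 (all prey gone), T3 (all prey gone), T1 (all prey gone), T8 (all prey gone) → extinct.
No further losses. Total secondary extinctions: 9.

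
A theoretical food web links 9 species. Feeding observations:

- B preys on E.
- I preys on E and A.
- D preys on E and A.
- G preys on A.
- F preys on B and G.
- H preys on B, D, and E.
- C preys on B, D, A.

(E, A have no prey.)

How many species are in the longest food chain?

One longest chain: A → G → F.
It has 3 species and 2 links.

3 species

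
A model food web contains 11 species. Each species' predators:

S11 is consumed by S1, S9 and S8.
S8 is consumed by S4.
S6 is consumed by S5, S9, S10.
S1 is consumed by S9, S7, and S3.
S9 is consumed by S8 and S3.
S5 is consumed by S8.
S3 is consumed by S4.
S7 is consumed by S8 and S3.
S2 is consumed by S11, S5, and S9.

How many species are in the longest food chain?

6 species

One longest chain: S2 → S11 → S1 → S7 → S3 → S4.
It has 6 species and 5 links.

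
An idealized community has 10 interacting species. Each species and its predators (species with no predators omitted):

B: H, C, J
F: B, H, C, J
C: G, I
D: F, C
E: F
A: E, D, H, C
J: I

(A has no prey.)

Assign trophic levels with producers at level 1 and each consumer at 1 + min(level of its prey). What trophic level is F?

Trophic level 3

A is a producer → level 1.
E eats A → level 2.
F eats E → level 3.
No prey of F is below level 2, so 3 is the minimum.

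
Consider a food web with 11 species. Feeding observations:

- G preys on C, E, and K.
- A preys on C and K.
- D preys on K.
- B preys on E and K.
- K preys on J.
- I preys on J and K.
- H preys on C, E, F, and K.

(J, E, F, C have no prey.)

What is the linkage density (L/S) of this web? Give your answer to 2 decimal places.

L/S = 1.36

There are L = 15 links among S = 11 species.
L/S = 15/11 = 1.3636 ≈ 1.36.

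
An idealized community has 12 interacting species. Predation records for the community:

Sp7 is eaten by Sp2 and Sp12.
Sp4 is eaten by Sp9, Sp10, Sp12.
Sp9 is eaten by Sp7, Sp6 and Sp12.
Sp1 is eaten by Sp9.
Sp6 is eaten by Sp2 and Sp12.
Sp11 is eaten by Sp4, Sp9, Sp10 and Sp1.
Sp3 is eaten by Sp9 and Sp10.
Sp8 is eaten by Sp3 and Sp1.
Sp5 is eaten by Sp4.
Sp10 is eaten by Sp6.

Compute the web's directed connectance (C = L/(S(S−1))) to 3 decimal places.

The web has S = 12 species and L = 21 feeding links.
C = L / (S(S−1)) = 21 / 132 = 0.1591 ≈ 0.159.

C = 0.159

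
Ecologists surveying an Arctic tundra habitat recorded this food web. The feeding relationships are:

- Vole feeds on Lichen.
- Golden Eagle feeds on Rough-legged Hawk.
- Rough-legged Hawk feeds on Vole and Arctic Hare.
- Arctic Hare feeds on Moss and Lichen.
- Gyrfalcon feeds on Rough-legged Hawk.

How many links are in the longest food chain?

3 links

One longest chain: Lichen → Vole → Rough-legged Hawk → Golden Eagle.
It has 4 species and 3 links.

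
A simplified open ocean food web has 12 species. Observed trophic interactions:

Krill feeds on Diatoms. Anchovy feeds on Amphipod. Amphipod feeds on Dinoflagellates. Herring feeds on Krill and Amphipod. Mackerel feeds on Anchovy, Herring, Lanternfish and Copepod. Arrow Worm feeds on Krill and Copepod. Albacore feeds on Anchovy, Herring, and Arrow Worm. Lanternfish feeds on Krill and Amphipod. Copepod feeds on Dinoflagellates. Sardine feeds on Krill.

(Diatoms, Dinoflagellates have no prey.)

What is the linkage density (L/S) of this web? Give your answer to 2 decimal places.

L/S = 1.50

There are L = 18 links among S = 12 species.
L/S = 18/12 = 1.5000 ≈ 1.50.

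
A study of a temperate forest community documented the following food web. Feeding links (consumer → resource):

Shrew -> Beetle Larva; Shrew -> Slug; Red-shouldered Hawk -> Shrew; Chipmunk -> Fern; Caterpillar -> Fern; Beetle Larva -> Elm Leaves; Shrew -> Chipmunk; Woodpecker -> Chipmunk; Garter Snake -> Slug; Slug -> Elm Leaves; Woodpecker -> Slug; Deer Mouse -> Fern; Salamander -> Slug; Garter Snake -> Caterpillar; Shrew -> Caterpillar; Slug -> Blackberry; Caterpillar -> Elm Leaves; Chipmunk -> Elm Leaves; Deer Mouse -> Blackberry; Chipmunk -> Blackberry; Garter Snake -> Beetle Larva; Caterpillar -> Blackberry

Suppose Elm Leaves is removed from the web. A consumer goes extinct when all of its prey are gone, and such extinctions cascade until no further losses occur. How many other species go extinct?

Remove Elm Leaves.
Round 1: Beetle Larva (all prey gone) → extinct.
No further losses. Total secondary extinctions: 1.

1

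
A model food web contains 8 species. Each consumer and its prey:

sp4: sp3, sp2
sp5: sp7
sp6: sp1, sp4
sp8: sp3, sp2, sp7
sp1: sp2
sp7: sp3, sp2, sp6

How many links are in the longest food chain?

4 links

One longest chain: sp2 → sp1 → sp6 → sp7 → sp8.
It has 5 species and 4 links.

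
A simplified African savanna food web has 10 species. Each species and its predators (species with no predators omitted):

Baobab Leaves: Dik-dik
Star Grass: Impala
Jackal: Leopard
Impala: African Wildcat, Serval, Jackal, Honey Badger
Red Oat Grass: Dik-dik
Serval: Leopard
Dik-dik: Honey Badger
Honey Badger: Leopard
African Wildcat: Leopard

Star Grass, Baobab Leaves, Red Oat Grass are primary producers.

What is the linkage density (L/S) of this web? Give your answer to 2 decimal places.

There are L = 12 links among S = 10 species.
L/S = 12/10 = 1.2000 ≈ 1.20.

L/S = 1.20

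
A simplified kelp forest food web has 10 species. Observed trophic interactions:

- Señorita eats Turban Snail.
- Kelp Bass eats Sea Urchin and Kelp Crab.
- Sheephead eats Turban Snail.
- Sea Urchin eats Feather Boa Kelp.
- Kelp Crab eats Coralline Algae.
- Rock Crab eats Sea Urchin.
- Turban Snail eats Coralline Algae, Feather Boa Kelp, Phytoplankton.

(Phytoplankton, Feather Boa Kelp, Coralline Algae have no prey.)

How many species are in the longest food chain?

One longest chain: Feather Boa Kelp → Sea Urchin → Rock Crab.
It has 3 species and 2 links.

3 species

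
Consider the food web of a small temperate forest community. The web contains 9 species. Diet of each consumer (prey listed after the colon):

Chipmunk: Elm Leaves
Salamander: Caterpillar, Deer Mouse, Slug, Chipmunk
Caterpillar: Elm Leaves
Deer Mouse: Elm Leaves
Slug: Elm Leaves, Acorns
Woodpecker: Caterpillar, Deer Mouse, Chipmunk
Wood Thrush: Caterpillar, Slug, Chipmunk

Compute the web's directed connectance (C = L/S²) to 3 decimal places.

C = 0.185

The web has S = 9 species and L = 15 feeding links.
C = L / S² = 15 / 81 = 0.1852 ≈ 0.185.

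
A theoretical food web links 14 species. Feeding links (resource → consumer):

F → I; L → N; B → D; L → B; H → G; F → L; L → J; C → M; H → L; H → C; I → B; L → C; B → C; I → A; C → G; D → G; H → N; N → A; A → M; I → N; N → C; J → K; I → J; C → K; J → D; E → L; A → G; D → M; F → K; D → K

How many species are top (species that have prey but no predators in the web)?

Top species (has prey, but nothing eats it): K, M, G.
Count: 3.

3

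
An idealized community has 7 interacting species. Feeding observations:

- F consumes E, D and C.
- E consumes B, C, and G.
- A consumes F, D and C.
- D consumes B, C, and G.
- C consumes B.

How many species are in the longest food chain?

5 species

One longest chain: B → C → D → F → A.
It has 5 species and 4 links.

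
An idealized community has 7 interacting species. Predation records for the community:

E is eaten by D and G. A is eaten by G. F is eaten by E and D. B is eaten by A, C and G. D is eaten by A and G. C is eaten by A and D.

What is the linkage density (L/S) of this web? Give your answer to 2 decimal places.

There are L = 12 links among S = 7 species.
L/S = 12/7 = 1.7143 ≈ 1.71.

L/S = 1.71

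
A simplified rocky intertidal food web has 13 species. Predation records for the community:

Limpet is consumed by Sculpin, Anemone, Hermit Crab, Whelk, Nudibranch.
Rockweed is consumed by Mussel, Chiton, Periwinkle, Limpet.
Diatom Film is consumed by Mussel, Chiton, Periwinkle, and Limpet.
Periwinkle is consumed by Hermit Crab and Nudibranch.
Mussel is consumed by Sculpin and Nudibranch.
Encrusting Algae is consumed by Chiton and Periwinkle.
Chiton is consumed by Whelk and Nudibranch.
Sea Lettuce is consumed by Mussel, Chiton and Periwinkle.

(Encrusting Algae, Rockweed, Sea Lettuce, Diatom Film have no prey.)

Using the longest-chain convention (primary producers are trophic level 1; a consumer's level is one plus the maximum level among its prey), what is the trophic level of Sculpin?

Rockweed is a producer → level 1.
Mussel eats Rockweed (level 1); other prey at levels: Sea Lettuce 1, Diatom Film 1 → level 2.
Sculpin eats Mussel (level 2); other prey at levels: Limpet 2 → level 3.

Trophic level 3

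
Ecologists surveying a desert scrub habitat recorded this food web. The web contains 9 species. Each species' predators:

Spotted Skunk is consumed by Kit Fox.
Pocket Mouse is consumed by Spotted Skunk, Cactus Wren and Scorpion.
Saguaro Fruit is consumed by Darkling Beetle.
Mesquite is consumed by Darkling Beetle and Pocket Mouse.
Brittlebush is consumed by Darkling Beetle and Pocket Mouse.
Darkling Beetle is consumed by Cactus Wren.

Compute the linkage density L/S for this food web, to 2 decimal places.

L/S = 1.11

There are L = 10 links among S = 9 species.
L/S = 10/9 = 1.1111 ≈ 1.11.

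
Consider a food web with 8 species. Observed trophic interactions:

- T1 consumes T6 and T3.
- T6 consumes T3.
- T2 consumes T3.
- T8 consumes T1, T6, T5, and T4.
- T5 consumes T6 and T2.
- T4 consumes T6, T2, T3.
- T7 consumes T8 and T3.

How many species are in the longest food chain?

5 species

One longest chain: T3 → T6 → T1 → T8 → T7.
It has 5 species and 4 links.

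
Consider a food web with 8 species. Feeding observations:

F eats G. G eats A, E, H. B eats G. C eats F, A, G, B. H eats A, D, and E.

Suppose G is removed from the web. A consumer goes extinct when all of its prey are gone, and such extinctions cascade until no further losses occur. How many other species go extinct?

Remove G.
Round 1: F (all prey gone), B (all prey gone) → extinct.
No further losses. Total secondary extinctions: 2.

2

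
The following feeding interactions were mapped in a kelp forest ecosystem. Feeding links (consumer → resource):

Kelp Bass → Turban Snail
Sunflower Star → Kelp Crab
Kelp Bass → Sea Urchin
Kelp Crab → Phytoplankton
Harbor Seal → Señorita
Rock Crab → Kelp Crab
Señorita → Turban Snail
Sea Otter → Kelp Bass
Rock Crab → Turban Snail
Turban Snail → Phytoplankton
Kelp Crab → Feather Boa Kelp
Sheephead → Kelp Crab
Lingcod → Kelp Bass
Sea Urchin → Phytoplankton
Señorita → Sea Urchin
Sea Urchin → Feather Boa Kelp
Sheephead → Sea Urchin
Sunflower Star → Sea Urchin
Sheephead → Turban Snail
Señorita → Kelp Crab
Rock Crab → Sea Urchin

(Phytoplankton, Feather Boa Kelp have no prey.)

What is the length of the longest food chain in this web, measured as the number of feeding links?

One longest chain: Phytoplankton → Sea Urchin → Señorita → Harbor Seal.
It has 4 species and 3 links.

3 links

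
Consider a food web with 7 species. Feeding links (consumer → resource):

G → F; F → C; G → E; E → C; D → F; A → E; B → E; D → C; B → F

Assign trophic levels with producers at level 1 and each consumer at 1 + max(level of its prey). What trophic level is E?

Trophic level 2

C is a producer → level 1.
E eats C → level 2.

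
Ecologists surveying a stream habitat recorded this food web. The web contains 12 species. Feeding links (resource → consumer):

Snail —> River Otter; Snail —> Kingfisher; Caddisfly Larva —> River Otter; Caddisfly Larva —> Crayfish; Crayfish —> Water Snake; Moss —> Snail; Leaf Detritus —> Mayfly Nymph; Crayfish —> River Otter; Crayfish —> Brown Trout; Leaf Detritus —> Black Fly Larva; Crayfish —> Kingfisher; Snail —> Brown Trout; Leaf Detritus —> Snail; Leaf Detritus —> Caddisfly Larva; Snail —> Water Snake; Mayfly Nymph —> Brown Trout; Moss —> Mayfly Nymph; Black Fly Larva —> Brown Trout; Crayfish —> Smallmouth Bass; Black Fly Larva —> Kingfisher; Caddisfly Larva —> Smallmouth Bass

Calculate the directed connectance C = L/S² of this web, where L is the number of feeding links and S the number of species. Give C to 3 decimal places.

C = 0.146

The web has S = 12 species and L = 21 feeding links.
C = L / S² = 21 / 144 = 0.1458 ≈ 0.146.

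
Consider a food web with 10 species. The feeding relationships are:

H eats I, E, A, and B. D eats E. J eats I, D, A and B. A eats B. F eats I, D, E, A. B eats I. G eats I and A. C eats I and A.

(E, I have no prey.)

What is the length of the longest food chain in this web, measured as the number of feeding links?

One longest chain: I → B → A → H.
It has 4 species and 3 links.

3 links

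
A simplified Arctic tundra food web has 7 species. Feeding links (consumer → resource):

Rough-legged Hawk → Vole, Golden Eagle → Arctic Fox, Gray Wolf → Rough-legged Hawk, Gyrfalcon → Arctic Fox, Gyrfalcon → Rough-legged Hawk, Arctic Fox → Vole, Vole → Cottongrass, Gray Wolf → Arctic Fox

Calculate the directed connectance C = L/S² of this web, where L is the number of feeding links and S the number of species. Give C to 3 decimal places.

C = 0.163

The web has S = 7 species and L = 8 feeding links.
C = L / S² = 8 / 49 = 0.1633 ≈ 0.163.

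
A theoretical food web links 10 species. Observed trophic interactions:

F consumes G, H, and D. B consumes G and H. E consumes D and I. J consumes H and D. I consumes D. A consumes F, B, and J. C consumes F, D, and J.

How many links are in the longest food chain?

One longest chain: H → J → C.
It has 3 species and 2 links.

2 links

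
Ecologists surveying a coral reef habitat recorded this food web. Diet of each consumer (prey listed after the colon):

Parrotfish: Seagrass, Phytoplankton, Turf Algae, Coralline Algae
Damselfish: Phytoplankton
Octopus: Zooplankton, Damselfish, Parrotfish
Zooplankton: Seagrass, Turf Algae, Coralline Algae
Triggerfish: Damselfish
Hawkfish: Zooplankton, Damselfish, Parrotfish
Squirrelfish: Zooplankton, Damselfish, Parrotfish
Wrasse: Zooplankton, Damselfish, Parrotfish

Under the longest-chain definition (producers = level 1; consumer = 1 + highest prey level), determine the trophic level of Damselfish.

Phytoplankton is a producer → level 1.
Damselfish eats Phytoplankton → level 2.

Trophic level 2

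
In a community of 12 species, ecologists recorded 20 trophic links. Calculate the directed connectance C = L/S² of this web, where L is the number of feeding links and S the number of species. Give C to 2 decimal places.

The web has S = 12 species and L = 20 feeding links.
C = L / S² = 20 / 144 = 0.1389 ≈ 0.14.

C = 0.14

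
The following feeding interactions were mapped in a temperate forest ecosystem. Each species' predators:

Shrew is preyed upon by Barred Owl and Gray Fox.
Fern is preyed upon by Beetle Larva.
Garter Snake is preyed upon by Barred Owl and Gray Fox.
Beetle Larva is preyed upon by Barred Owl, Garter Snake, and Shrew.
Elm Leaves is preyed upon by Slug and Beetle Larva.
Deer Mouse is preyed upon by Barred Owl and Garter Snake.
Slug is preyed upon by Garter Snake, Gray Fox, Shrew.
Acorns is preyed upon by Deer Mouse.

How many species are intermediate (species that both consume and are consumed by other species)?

Intermediate species (has both prey and predators): Slug, Deer Mouse, Beetle Larva, Shrew, Garter Snake.
Count: 5.

5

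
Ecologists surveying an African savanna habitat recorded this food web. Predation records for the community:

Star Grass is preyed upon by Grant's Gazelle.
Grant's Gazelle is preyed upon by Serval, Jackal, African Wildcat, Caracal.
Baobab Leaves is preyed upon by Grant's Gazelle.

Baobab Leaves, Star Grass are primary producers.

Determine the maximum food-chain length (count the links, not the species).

2 links

One longest chain: Baobab Leaves → Grant's Gazelle → Caracal.
It has 3 species and 2 links.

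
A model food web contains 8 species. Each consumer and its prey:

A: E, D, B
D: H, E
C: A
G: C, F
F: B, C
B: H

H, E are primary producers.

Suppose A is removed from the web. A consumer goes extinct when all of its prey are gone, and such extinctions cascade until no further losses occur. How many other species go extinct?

Remove A.
Round 1: C (all prey gone) → extinct.
No further losses. Total secondary extinctions: 1.

1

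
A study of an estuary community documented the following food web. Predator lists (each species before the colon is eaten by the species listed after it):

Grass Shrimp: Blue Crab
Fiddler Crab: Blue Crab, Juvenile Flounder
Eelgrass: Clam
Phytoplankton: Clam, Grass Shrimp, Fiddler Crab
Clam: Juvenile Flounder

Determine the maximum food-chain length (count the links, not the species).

One longest chain: Phytoplankton → Grass Shrimp → Blue Crab.
It has 3 species and 2 links.

2 links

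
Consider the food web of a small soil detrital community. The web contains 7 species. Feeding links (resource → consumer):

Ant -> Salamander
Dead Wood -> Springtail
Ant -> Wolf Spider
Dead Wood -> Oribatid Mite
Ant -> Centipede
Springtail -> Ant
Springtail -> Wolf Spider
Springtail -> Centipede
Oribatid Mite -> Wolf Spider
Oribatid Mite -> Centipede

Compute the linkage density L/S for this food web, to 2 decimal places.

There are L = 10 links among S = 7 species.
L/S = 10/7 = 1.4286 ≈ 1.43.

L/S = 1.43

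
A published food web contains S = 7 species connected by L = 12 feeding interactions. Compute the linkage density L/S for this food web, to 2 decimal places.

L/S = 1.71

There are L = 12 links among S = 7 species.
L/S = 12/7 = 1.7143 ≈ 1.71.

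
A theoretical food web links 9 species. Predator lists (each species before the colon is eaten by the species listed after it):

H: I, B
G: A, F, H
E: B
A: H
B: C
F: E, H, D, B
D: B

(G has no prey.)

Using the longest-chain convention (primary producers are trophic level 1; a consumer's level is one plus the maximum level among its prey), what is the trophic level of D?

Trophic level 3

G is a producer → level 1.
F eats G → level 2.
D eats F → level 3.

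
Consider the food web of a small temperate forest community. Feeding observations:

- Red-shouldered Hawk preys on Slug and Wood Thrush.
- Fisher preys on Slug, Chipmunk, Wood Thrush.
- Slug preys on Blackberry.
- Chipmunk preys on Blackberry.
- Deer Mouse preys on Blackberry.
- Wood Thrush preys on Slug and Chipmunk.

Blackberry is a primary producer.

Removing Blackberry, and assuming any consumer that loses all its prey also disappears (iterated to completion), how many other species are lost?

6

Remove Blackberry.
Round 1: Chipmunk (all prey gone), Deer Mouse (all prey gone), Slug (all prey gone) → extinct.
Round 2: Wood Thrush (all prey gone) → extinct.
Round 3: Fisher (all prey gone), Red-shouldered Hawk (all prey gone) → extinct.
No further losses. Total secondary extinctions: 6.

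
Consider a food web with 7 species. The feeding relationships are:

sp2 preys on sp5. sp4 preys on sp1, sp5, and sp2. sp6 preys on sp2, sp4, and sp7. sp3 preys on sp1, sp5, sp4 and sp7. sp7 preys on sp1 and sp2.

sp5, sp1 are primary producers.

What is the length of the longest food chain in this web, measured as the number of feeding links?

3 links

One longest chain: sp5 → sp2 → sp7 → sp6.
It has 4 species and 3 links.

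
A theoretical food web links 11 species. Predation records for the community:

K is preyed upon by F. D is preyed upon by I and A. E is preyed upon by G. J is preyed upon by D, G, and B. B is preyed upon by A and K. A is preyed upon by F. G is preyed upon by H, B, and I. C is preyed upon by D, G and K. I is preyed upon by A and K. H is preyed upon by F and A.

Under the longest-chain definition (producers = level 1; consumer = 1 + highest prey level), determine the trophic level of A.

J is a producer → level 1.
G eats J (level 1); other prey at levels: C 1, E 1 → level 2.
B eats G (level 2); other prey at levels: J 1 → level 3.
A eats B (level 3); other prey at levels: D 2, H 3, I 3 → level 4.

Trophic level 4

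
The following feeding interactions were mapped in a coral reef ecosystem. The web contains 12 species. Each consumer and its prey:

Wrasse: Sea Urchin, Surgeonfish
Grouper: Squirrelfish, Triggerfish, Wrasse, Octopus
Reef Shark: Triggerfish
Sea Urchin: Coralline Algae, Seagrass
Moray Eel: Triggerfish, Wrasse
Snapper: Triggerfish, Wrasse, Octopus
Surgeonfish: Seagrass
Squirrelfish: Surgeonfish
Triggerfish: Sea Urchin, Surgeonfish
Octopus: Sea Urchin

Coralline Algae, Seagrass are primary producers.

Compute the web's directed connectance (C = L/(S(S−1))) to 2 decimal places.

The web has S = 12 species and L = 19 feeding links.
C = L / (S(S−1)) = 19 / 132 = 0.1439 ≈ 0.14.

C = 0.14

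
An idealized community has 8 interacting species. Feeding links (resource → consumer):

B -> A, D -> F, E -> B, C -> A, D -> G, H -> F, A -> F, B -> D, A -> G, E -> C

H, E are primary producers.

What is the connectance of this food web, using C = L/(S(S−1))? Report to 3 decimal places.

C = 0.179

The web has S = 8 species and L = 10 feeding links.
C = L / (S(S−1)) = 10 / 56 = 0.1786 ≈ 0.179.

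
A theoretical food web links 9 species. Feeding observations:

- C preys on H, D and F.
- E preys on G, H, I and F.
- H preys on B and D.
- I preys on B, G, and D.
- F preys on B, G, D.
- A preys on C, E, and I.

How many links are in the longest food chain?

3 links

One longest chain: B → H → E → A.
It has 4 species and 3 links.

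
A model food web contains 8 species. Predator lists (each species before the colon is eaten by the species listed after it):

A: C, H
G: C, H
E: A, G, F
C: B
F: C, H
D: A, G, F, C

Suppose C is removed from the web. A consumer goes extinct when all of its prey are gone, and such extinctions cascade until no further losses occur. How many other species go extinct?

1

Remove C.
Round 1: B (all prey gone) → extinct.
No further losses. Total secondary extinctions: 1.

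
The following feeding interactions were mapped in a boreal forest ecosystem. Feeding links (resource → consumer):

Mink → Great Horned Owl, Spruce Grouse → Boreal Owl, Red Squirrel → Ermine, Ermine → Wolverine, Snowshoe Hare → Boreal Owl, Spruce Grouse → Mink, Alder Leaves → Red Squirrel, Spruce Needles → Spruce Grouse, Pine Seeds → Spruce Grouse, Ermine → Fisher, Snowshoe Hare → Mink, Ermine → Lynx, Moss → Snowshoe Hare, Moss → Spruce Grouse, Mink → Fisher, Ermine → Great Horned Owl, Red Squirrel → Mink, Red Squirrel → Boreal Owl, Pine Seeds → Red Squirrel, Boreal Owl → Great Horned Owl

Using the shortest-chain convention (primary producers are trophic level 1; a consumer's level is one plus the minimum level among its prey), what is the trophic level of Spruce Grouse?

Pine Seeds is a producer → level 1.
Spruce Grouse eats Pine Seeds → level 2.

Trophic level 2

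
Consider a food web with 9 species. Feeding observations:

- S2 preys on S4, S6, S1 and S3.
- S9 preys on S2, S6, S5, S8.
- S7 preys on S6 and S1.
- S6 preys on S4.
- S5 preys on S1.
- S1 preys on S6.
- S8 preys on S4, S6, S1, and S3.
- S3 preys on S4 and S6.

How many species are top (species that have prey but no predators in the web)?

Top species (has prey, but nothing eats it): S7, S9.
Count: 2.

2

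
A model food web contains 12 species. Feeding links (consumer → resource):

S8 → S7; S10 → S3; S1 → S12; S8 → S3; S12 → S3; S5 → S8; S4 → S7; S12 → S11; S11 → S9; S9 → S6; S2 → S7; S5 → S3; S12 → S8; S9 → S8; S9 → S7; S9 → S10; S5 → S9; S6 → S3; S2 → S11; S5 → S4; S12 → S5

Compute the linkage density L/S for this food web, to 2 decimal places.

L/S = 1.75

There are L = 21 links among S = 12 species.
L/S = 21/12 = 1.7500 ≈ 1.75.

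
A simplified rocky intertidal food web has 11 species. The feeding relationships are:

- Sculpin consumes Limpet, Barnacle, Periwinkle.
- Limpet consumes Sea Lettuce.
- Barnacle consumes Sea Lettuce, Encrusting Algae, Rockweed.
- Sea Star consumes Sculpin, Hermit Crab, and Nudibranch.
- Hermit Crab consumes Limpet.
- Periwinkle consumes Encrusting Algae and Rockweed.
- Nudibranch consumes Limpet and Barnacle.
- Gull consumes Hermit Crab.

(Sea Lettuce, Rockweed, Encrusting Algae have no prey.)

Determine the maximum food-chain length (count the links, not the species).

One longest chain: Sea Lettuce → Limpet → Hermit Crab → Sea Star.
It has 4 species and 3 links.

3 links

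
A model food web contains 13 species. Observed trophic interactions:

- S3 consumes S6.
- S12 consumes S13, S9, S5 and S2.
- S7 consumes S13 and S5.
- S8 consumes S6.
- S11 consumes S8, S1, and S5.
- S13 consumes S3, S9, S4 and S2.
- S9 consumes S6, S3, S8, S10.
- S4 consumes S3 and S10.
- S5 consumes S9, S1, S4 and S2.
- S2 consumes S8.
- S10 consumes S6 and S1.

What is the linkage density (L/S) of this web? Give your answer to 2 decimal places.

L/S = 2.15

There are L = 28 links among S = 13 species.
L/S = 28/13 = 2.1538 ≈ 2.15.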